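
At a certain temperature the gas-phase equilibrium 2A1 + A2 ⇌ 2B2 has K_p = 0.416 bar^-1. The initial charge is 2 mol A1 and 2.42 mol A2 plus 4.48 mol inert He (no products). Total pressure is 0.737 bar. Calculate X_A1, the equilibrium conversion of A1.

Let X = conversion of A1 (basis 2 mol A1); extent of reaction ξ = X.
Species balance: n_A1 = 2 − 2X; n_A2 = 2.42 − X; n_B2 = 2X; n_I = 4.48 (inert).
Summing: n_T = 8.9 − X.
Mole fractions y_i = n_i/n_T; K_p = p_B2^2 / (p_A1^2 p_A2) with p_i = y_i·P.
Equating to 0.416 bar^-1 and solving on 0 < X < 1: X = 0.218.

X = 0.218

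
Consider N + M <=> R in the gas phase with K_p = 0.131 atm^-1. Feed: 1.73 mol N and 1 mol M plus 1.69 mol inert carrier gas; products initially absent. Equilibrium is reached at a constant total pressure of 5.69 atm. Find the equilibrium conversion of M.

X = 0.212

Let X = conversion of M (basis 1 mol M); extent of reaction ξ = X.
Mole table: n_N = 1.73 − X; n_M = 1 − X; n_R = X; n_I = 1.69 (inert).
Summing: n_T = 4.42 − X.
y_i = n_i/n_T, p_i = y_i·P. K_p = p_R / (p_N p_M).
Substituting and setting equal to 0.131 atm^-1 gives a polynomial in X; the root in (0,1) is X = 0.212.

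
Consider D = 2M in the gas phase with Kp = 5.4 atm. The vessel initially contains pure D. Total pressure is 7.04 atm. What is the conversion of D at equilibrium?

Let X = conversion of D (basis 1 mol D); extent of reaction ξ = X.
Mole table: n_D = 1 − X; n_M = 2X.
n_T = Σnᵢ = 1 + X.
Mole fractions y_i = n_i/n_T; Kp = p_M^2 / (p_D) with p_i = y_i·P.
Equating to 5.4 atm and solving on 0 < X < 1: X = 0.401.

X = 0.401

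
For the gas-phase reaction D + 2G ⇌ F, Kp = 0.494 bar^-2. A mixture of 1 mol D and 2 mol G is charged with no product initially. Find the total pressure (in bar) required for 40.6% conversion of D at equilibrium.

Take 1 mol D as basis and let X be its fractional conversion, so ξ = X.
Mole table: n_D = 1 − X; n_G = 2 − 2X; n_F = X.
Total moles n_T = 3 − 2X.
Kp = p_F / (p_D p_G^2) with p_i = (n_i/n_T)·P.
At X = 0.406: the mole-fraction product g(X) = Π y_i^ν_i = 2.318. Since Kp = g(X)·P^{-2}, P = (g/Kp)^(1/2) = (2.318/0.494)^(1/2) = 2.17 bar.

P = 2.17 bar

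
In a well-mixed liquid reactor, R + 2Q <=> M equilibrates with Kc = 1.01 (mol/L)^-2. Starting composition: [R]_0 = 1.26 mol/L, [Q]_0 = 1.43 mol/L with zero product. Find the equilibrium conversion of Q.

X = 0.538

Let X = conversion of Q; extent ξ = 1.43X/2 mol/L.
Concentrations: [R] = 1.26 − 0.715X; [Q] = 1.43 − 1.43X; [M] = 0.715X.
Kc = [M] / ([R] [Q]^2).
Setting equal to 1.01 and solving for X on (0,1) gives X = 0.538.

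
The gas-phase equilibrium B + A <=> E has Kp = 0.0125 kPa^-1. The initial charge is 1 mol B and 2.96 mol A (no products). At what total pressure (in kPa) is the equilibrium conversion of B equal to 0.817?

Take 1 mol B as basis and let X be its fractional conversion, so ξ = X.
Mole table: n_B = 1 − X; n_A = 2.96 − X; n_E = X.
Summing: n_T = 3.96 − X.
Kp = p_E / (p_B p_A) with p_i = (n_i/n_T)·P.
At X = 0.817: the mole-fraction product g(X) = Π y_i^ν_i = 6.548. Since Kp = g(X)·P^{-1}, P = (g/Kp)^(1/1) = (6.548/0.0125)^(1/1) = 524 kPa.

P = 524 kPa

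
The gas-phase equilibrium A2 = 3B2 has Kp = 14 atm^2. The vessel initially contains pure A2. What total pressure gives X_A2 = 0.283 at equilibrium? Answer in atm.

Let X = conversion of A2 (basis 1 mol A2); extent of reaction ξ = X.
Moles: n_A2 = 1 − X; n_B2 = 3X.
Summing: n_T = 1 + 2X.
Kp = p_B2^3 / (p_A2) with p_i = (n_i/n_T)·P.
At X = 0.283: the mole-fraction product g(X) = Π y_i^ν_i = 0.348. Since Kp = g(X)·P^{2}, P = (Kp/g)^(1/2) = (14/0.348)^(1/2) = 6.34 atm.

P = 6.34 atm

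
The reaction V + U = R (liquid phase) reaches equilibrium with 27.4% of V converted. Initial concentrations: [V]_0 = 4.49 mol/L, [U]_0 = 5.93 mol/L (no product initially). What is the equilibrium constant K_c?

Let X = conversion of V.
Concentrations: [V] = 4.49 − 4.49X; [U] = 5.93 − 4.49X; [R] = 4.49X.
At X = 0.274: [V] = 3.26, [U] = 4.7, [R] = 1.23.
K_c = [R] / ([V] [U]) = 0.0803 L/mol.

K_c = 0.0803 L/mol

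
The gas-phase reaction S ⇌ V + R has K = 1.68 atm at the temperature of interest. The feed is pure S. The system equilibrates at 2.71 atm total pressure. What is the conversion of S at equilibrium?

Basis: 1 mol S initially; let X = conversion of S. Extent ξ = X.
At extent ξ: n_S = 1 − X; n_V = X; n_R = X.
Summing: n_T = 1 + X.
y_i = n_i/n_T, p_i = y_i·P. K = p_V p_R / (p_S).
Setting this equal to 1.68 atm and taking the physical root (0 < X < 1) gives X = 0.619.

X = 0.619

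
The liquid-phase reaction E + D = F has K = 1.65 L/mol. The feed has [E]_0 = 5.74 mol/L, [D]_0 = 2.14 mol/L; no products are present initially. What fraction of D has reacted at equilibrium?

X = 0.865

Let X = conversion of D; extent ξ = 2.14·X mol/L.
Concentrations: [E] = 5.74 − 2.14X; [D] = 2.14 − 2.14X; [F] = 2.14X.
K = [F] / ([E] [D]).
Solving K = 1.65 for X ∈ (0,1): X = 0.865.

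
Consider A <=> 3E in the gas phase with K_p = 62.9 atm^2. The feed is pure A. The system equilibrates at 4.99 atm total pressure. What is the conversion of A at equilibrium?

Basis: 1 mol A initially; let X = conversion of A. Extent ξ = X.
Species balance: n_A = 1 − X; n_E = 3X.
Total moles n_T = 1 + 2X.
Mole fractions y_i = n_i/n_T; K_p = p_E^3 / (p_A) with p_i = y_i·P.
Substituting and setting equal to 62.9 atm^2 gives a polynomial in X; the root in (0,1) is X = 0.569.

X = 0.569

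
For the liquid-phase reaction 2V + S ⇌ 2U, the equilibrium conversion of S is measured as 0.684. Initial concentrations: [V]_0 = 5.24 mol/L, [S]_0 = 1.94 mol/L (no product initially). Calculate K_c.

Let X = conversion of S.
Concentrations: [V] = 5.24 − 3.88X; [S] = 1.94 − 1.94X; [U] = 3.88X.
At X = 0.684: [V] = 2.59, [S] = 0.613, [U] = 2.65.
K_c = [U]^2 / ([V]^2 [S]) = 1.72 L/mol.

K_c = 1.72 L/mol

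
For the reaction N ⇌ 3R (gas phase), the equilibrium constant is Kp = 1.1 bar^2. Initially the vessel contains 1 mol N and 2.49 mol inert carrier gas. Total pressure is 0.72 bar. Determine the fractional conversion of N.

Basis: 1 mol N initially; let X = conversion of N. Extent ξ = X.
Mole table: n_N = 1 − X; n_R = 3X; n_I = 2.49 (inert).
n_T = Σnᵢ = 3.49 + 2X.
With p_i = (n_i/n_T)P, Kp = p_R^3 / (p_N).
This yields a degree-3 equation in X; solving on (0,1), X = 0.770.

X = 0.770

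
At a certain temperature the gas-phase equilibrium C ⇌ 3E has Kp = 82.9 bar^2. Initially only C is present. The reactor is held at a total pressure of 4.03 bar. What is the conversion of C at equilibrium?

Let X = conversion of C (basis 1 mol C); extent of reaction ξ = X.
Mole table: n_C = 1 − X; n_E = 3X.
n_T = Σnᵢ = 1 + 2X.
Mole fractions y_i = n_i/n_T; Kp = p_E^3 / (p_C) with p_i = y_i·P.
Setting this equal to 82.9 bar^2 and taking the physical root (0 < X < 1) gives X = 0.692.

X = 0.692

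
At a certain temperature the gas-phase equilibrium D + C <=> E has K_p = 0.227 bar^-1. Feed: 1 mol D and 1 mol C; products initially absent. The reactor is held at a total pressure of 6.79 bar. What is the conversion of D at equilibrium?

X = 0.373

Basis: 1 mol D initially; let X = conversion of D. Extent ξ = X.
Mole table: n_D = 1 − X; n_C = 1 − X; n_E = X.
n_T = Σnᵢ = 2 − X.
y_i = n_i/n_T, p_i = y_i·P. K_p = p_E / (p_D p_C).
Substituting and setting equal to 0.227 bar^-1 gives a polynomial in X; the root in (0,1) is X = 0.373.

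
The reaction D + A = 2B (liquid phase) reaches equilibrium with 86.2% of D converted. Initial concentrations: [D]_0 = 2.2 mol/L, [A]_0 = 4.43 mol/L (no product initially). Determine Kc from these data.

Kc = 18.7

Let X = conversion of D.
Concentrations: [D] = 2.2 − 2.2X; [A] = 4.43 − 2.2X; [B] = 4.4X.
At X = 0.862: [D] = 0.304, [A] = 2.53, [B] = 3.79.
Kc = [B]^2 / ([D] [A]) = 18.7.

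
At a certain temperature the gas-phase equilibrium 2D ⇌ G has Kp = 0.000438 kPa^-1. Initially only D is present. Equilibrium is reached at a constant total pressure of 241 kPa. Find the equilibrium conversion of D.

Take 1 mol D as basis and let X be its fractional conversion, so ξ = 0.5X.
Moles: n_D = 1 − X; n_G = 0.5X.
Summing: n_T = 1 − 0.5X.
With p_i = (n_i/n_T)P, Kp = p_G / (p_D^2).
This yields a degree-2 equation in X; solving on (0,1), X = 0.161.

X = 0.161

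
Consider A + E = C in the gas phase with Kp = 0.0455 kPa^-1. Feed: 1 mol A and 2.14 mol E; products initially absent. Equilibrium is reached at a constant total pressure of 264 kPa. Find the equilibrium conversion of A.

X = 0.870

Let X = conversion of A (basis 1 mol A); extent of reaction ξ = X.
Mole table: n_A = 1 − X; n_E = 2.14 − X; n_C = X.
Summing: n_T = 3.14 − X.
Mole fractions y_i = n_i/n_T; Kp = p_C / (p_A p_E) with p_i = y_i·P.
Equating to 0.0455 kPa^-1 and solving on 0 < X < 1: X = 0.870.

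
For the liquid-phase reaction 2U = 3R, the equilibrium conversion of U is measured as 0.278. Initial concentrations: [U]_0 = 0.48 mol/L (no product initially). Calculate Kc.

Let X = conversion of U.
Concentrations: [U] = 0.48 − 0.48X; [R] = 0.72X.
At X = 0.278: [U] = 0.347, [R] = 0.2.
Kc = [R]^3 / ([U]^2) = 0.0668 mol/L.

Kc = 0.0668 mol/L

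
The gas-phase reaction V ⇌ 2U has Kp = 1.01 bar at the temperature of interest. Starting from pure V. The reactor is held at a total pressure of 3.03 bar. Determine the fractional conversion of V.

Basis: 1 mol V initially; let X = conversion of V. Extent ξ = X.
Species balance: n_V = 1 − X; n_U = 2X.
Summing: n_T = 1 + X.
Mole fractions y_i = n_i/n_T; Kp = p_U^2 / (p_V) with p_i = y_i·P.
Equating to 1.01 bar and solving on 0 < X < 1: X = 0.277.

X = 0.277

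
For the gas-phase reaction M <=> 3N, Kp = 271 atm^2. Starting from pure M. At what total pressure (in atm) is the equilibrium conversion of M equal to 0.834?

Let X = conversion of M (basis 1 mol M); extent of reaction ξ = X.
Species balance: n_M = 1 − X; n_N = 3X.
Total moles n_T = 1 + 2X.
Kp = p_N^3 / (p_M) with p_i = (n_i/n_T)·P.
At X = 0.834: the mole-fraction product g(X) = Π y_i^ν_i = 13.26. Since Kp = g(X)·P^{2}, P = (Kp/g)^(1/2) = (271/13.26)^(1/2) = 4.52 atm.

P = 4.52 atm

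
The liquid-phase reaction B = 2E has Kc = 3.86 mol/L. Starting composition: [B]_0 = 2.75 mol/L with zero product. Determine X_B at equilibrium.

Let X = conversion of B; extent ξ = 2.75·X mol/L.
Concentrations: [B] = 2.75 − 2.75X; [E] = 5.5X.
Kc = [E]^2 / ([B]).
This equals 3.86 at X = 0.442 (the root in 0 < X < 1).

X = 0.442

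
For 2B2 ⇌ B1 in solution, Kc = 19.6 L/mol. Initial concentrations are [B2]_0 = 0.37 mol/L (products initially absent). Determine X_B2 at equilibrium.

X = 0.770

Let X = conversion of B2; extent ξ = 0.37X/2 mol/L.
Concentrations: [B2] = 0.37 − 0.37X; [B1] = 0.185X.
Kc = [B1] / ([B2]^2).
Equating to 19.6 L/mol: the physical root is X = 0.770.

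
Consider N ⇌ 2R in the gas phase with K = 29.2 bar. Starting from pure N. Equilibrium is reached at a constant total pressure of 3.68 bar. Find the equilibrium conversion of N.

Basis: 1 mol N initially; let X = conversion of N. Extent ξ = X.
Species balance: n_N = 1 − X; n_R = 2X.
Total moles n_T = 1 + X.
With p_i = (n_i/n_T)P, K = p_R^2 / (p_N).
Substituting and setting equal to 29.2 bar gives a polynomial in X; the root in (0,1) is X = 0.815.

X = 0.815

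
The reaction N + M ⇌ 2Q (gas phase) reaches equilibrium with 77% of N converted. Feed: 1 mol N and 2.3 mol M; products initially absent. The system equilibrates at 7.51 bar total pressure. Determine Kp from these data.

Take 1 mol N as basis and let X be its fractional conversion, so ξ = X.
Moles: n_N = 1 − X; n_M = 2.3 − X; n_Q = 2X.
Total moles n_T = 3.3 (Δν = 0, constant).
At X = 0.77: n_N = 0.23, n_M = 1.53, n_Q = 1.54, n_T = 3.3.
p_i = (n_i/n_T)·P. Kp = p_Q^2 / (p_N p_M) = 6.74.

Kp = 6.74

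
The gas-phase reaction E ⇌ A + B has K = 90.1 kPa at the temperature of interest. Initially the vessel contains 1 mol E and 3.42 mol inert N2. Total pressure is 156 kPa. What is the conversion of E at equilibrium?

Take 1 mol E as basis and let X be its fractional conversion, so ξ = X.
Mole table: n_E = 1 − X; n_A = X; n_B = X; n_I = 3.42 (inert).
Total moles n_T = 4.42 + X.
y_i = n_i/n_T, p_i = y_i·P. K = p_A p_B / (p_E).
Setting this equal to 90.1 kPa and taking the physical root (0 < X < 1) gives X = 0.792.

X = 0.792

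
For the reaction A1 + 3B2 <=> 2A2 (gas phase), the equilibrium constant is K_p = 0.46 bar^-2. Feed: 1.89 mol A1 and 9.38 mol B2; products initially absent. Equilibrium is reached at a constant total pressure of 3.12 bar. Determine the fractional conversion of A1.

Basis: 1.89 mol A1 initially; let X = conversion of A1. Extent ξ = 1.89X.
Mole table: n_A1 = 1.89 − 1.89X; n_B2 = 9.38 − 5.67X; n_A2 = 3.78X.
Total moles n_T = 11.3 − 3.78X.
y_i = n_i/n_T, p_i = y_i·P. K_p = p_A2^2 / (p_A1 p_B2^3).
This yields a degree-4 equation in X; solving on (0,1), X = 0.669.

X = 0.669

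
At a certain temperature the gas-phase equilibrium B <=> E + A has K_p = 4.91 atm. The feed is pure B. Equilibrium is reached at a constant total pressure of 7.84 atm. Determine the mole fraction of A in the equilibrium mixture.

Take 1 mol B as basis and let X be its fractional conversion, so ξ = X.
Species balance: n_B = 1 − X; n_E = X; n_A = X.
n_T = Σnᵢ = 1 + X.
y_i = n_i/n_T, p_i = y_i·P. K_p = p_E p_A / (p_B).
Equating to 4.91 atm and solving on 0 < X < 1: X = 0.621.
Then n_A = 0.621, n_T = 1.62, so y_A = 0.383.

y_A = 0.383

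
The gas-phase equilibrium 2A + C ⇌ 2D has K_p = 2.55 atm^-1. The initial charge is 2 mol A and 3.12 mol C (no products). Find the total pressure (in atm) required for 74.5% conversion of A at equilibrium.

Basis: 2 mol A initially; let X = conversion of A. Extent ξ = X.
Species balance: n_A = 2 − 2X; n_C = 3.12 − X; n_D = 2X.
Total moles n_T = 5.12 − X.
K_p = p_D^2 / (p_A^2 p_C) with p_i = (n_i/n_T)·P.
At X = 0.745: the mole-fraction product g(X) = Π y_i^ν_i = 15.72. Since K_p = g(X)·P^{-1}, P = (g/K_p)^(1/1) = (15.72/2.55)^(1/1) = 6.17 atm.

P = 6.17 atm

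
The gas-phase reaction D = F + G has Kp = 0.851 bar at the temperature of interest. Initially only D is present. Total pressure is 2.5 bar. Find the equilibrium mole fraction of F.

Take 1 mol D as basis and let X be its fractional conversion, so ξ = X.
Mole table: n_D = 1 − X; n_F = X; n_G = X.
n_T = Σnᵢ = 1 + X.
Mole fractions y_i = n_i/n_T; Kp = p_F p_G / (p_D) with p_i = y_i·P.
Setting this equal to 0.851 bar and taking the physical root (0 < X < 1) gives X = 0.504.
Then n_F = 0.504, n_T = 1.5, so y_F = 0.335.

y_F = 0.335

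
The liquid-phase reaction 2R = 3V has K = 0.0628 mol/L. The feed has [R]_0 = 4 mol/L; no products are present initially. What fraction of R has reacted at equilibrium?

Let X = conversion of R; extent ξ = 4X/2 mol/L.
Concentrations: [R] = 4 − 4X; [V] = 6X.
K = [V]^3 / ([R]^2).
Solving K = 0.0628 for X ∈ (0,1): X = 0.150.

X = 0.150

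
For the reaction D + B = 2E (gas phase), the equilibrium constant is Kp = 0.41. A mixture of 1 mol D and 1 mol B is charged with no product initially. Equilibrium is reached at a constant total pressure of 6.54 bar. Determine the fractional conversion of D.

X = 0.243

Basis: 1 mol D initially; let X = conversion of D. Extent ξ = X.
Species balance: n_D = 1 − X; n_B = 1 − X; n_E = 2X.
n_T stays at 2 (no change in mole number).
With p_i = (n_i/n_T)P, Kp = p_E^2 / (p_D p_B).
Equating to 0.41 and solving on 0 < X < 1: X = 0.243.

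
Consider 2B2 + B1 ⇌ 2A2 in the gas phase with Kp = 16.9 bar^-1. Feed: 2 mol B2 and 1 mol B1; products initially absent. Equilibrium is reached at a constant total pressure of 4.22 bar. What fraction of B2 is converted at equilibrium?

X = 0.741

Let X = conversion of B2 (basis 2 mol B2); extent of reaction ξ = X.
Mole table: n_B2 = 2 − 2X; n_B1 = 1 − X; n_A2 = 2X.
Summing: n_T = 3 − X.
y_i = n_i/n_T, p_i = y_i·P. Kp = p_A2^2 / (p_B2^2 p_B1).
This yields a degree-3 equation in X; solving on (0,1), X = 0.741.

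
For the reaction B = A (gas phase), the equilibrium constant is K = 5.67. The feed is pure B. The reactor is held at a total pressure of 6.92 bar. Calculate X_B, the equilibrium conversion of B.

X = 0.850

Take 1 mol B as basis and let X be its fractional conversion, so ξ = X.
Moles: n_B = 1 − X; n_A = X.
Total moles n_T = 1 (Δν = 0, constant).
Mole fractions y_i = n_i/n_T; K = p_A / (p_B) with p_i = y_i·P.
Setting this equal to 5.67 and taking the physical root (0 < X < 1) gives X = 0.850.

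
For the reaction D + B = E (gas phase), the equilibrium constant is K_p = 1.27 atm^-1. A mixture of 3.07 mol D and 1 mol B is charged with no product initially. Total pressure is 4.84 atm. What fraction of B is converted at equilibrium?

Basis: 1 mol B initially; let X = conversion of B. Extent ξ = X.
Mole table: n_D = 3.07 − X; n_B = 1 − X; n_E = X.
Total moles n_T = 4.07 − X.
Mole fractions y_i = n_i/n_T; K_p = p_E / (p_D p_B) with p_i = y_i·P.
Equating to 1.27 atm^-1 and solving on 0 < X < 1: X = 0.810.

X = 0.810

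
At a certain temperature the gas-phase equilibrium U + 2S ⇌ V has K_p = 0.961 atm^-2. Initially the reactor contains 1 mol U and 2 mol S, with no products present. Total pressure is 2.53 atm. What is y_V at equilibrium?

Let X = conversion of U (basis 1 mol U); extent of reaction ξ = X.
Moles: n_U = 1 − X; n_S = 2 − 2X; n_V = X.
Total moles n_T = 3 − 2X.
y_i = n_i/n_T, p_i = y_i·P. K_p = p_V / (p_U p_S^2).
Setting this equal to 0.961 atm^-2 and taking the physical root (0 < X < 1) gives X = 0.569.
Then n_V = 0.569, n_T = 1.86, so y_V = 0.305.

y_V = 0.305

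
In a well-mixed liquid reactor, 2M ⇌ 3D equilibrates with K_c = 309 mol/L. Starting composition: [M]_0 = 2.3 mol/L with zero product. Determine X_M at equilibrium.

Let X = conversion of M; extent ξ = 2.3X/2 mol/L.
Concentrations: [M] = 2.3 − 2.3X; [D] = 3.45X.
K_c = [D]^3 / ([M]^2).
Equating to 309 mol/L: the physical root is X = 0.871.

X = 0.871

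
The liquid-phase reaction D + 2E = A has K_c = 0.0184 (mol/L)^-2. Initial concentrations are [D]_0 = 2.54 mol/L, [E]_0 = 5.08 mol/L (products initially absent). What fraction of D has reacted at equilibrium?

X = 0.223

Let X = conversion of D; extent ξ = 2.54·X mol/L.
Concentrations: [D] = 2.54 − 2.54X; [E] = 5.08 − 5.08X; [A] = 2.54X.
K_c = [A] / ([D] [E]^2).
Equating to 0.0184 (mol/L)^-2: the physical root is X = 0.223.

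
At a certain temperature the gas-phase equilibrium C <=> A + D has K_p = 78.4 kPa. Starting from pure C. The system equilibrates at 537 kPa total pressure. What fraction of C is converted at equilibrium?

Let X = conversion of C (basis 1 mol C); extent of reaction ξ = X.
Mole table: n_C = 1 − X; n_A = X; n_D = X.
n_T = Σnᵢ = 1 + X.
With p_i = (n_i/n_T)P, K_p = p_A p_D / (p_C).
Equating to 78.4 kPa and solving on 0 < X < 1: X = 0.357.

X = 0.357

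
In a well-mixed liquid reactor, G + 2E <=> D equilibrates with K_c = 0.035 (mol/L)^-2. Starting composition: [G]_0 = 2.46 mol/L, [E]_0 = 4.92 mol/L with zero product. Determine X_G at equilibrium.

X = 0.296

Let X = conversion of G; extent ξ = 2.46·X mol/L.
Concentrations: [G] = 2.46 − 2.46X; [E] = 4.92 − 4.92X; [D] = 2.46X.
K_c = [D] / ([G] [E]^2).
This equals 0.035 at X = 0.296 (the root in 0 < X < 1).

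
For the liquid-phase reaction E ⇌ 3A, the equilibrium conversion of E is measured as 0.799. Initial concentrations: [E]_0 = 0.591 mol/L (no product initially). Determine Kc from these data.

Kc = 23.9 (mol/L)^2

Let X = conversion of E.
Concentrations: [E] = 0.591 − 0.591X; [A] = 1.77X.
At X = 0.799: [E] = 0.119, [A] = 1.42.
Kc = [A]^3 / ([E]) = 23.9 (mol/L)^2.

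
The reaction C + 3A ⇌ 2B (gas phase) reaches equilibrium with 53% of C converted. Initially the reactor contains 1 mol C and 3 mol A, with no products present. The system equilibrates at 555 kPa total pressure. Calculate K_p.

Let X = conversion of C (basis 1 mol C); extent of reaction ξ = X.
Mole table: n_C = 1 − X; n_A = 3 − 3X; n_B = 2X.
Summing: n_T = 4 − 2X.
At X = 0.53: n_C = 0.47, n_A = 1.41, n_B = 1.06, n_T = 2.94.
p_i = (n_i/n_T)·P. K_p = p_B^2 / (p_C p_A^3) = 2.39e-05 kPa^-2.

K_p = 2.39e-05 kPa^-2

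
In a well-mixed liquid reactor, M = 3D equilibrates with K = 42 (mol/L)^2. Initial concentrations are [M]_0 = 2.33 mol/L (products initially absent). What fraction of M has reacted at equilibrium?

X = 0.517

Let X = conversion of M; extent ξ = 2.33·X mol/L.
Concentrations: [M] = 2.33 − 2.33X; [D] = 6.99X.
K = [D]^3 / ([M]).
This equals 42 at X = 0.517 (the root in 0 < X < 1).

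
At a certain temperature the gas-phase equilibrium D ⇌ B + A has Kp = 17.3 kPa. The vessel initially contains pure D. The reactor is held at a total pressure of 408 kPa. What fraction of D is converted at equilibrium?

Let X = conversion of D (basis 1 mol D); extent of reaction ξ = X.
Moles: n_D = 1 − X; n_B = X; n_A = X.
n_T = Σnᵢ = 1 + X.
With p_i = (n_i/n_T)P, Kp = p_B p_A / (p_D).
Setting this equal to 17.3 kPa and taking the physical root (0 < X < 1) gives X = 0.202.

X = 0.202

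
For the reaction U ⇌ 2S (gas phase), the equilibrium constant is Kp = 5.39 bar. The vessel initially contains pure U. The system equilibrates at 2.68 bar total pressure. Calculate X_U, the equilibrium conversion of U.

X = 0.578

Take 1 mol U as basis and let X be its fractional conversion, so ξ = X.
At extent ξ: n_U = 1 − X; n_S = 2X.
Summing: n_T = 1 + X.
y_i = n_i/n_T, p_i = y_i·P. Kp = p_S^2 / (p_U).
Setting this equal to 5.39 bar and taking the physical root (0 < X < 1) gives X = 0.578.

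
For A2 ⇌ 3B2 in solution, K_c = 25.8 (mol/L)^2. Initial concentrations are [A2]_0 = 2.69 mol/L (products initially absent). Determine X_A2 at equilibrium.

Let X = conversion of A2; extent ξ = 2.69·X mol/L.
Concentrations: [A2] = 2.69 − 2.69X; [B2] = 8.07X.
K_c = [B2]^3 / ([A2]).
Equating to 25.8 (mol/L)^2: the physical root is X = 0.424.

X = 0.424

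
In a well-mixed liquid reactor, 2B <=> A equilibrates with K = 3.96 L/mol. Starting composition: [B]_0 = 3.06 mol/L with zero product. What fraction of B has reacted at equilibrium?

X = 0.816

Let X = conversion of B; extent ξ = 3.06X/2 mol/L.
Concentrations: [B] = 3.06 − 3.06X; [A] = 1.53X.
K = [A] / ([B]^2).
This equals 3.96 at X = 0.816 (the root in 0 < X < 1).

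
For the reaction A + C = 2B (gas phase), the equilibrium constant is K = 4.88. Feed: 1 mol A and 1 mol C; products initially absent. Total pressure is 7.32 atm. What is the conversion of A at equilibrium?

X = 0.525

Take 1 mol A as basis and let X be its fractional conversion, so ξ = X.
Species balance: n_A = 1 − X; n_C = 1 − X; n_B = 2X.
Since Δν = 0, n_T = 2 throughout.
y_i = n_i/n_T, p_i = y_i·P. K = p_B^2 / (p_A p_C).
Equating to 4.88 and solving on 0 < X < 1: X = 0.525.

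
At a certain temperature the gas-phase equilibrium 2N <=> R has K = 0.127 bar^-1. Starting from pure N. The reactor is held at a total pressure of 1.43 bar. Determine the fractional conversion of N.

Basis: 1 mol N initially; let X = conversion of N. Extent ξ = 0.5X.
Mole table: n_N = 1 − X; n_R = 0.5X.
Summing: n_T = 1 − 0.5X.
y_i = n_i/n_T, p_i = y_i·P. K = p_R / (p_N^2).
Substituting and setting equal to 0.127 bar^-1 gives a polynomial in X; the root in (0,1) is X = 0.239.

X = 0.239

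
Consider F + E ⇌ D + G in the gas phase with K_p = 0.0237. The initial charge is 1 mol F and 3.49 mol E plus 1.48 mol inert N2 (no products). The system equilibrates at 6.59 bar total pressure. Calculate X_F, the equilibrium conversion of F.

X = 0.242

Take 1 mol F as basis and let X be its fractional conversion, so ξ = X.
At extent ξ: n_F = 1 − X; n_E = 3.49 − X; n_D = X; n_G = X; n_I = 1.48 (inert).
n_T stays at 5.97 (no change in mole number).
Mole fractions y_i = n_i/n_T; K_p = p_D p_G / (p_F p_E) with p_i = y_i·P.
This yields a degree-2 equation in X; solving on (0,1), X = 0.242.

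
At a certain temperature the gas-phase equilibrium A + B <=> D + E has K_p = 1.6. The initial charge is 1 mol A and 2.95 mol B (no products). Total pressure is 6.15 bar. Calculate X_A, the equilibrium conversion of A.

X = 0.809

Take 1 mol A as basis and let X be its fractional conversion, so ξ = X.
At extent ξ: n_A = 1 − X; n_B = 2.95 − X; n_D = X; n_E = X.
n_T stays at 3.95 (no change in mole number).
With p_i = (n_i/n_T)P, K_p = p_D p_E / (p_A p_B).
Substituting and setting equal to 1.6 gives a polynomial in X; the root in (0,1) is X = 0.809.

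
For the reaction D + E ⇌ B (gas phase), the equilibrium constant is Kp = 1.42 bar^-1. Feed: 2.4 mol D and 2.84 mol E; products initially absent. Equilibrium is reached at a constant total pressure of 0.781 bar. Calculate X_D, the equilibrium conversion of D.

Let X = conversion of D (basis 2.4 mol D); extent of reaction ξ = 2.4X.
Mole table: n_D = 2.4 − 2.4X; n_E = 2.84 − 2.4X; n_B = 2.4X.
n_T = Σnᵢ = 5.24 − 2.4X.
y_i = n_i/n_T, p_i = y_i·P. Kp = p_B / (p_D p_E).
This yields a degree-2 equation in X; solving on (0,1), X = 0.337.

X = 0.337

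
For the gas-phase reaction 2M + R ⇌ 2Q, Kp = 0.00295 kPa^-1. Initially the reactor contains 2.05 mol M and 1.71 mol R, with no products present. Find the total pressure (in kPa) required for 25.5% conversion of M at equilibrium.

Basis: 2.05 mol M initially; let X = conversion of M. Extent ξ = 1.02X.
At extent ξ: n_M = 2.05 − 2.05X; n_R = 1.71 − 1.02X; n_Q = 2.05X.
Total moles n_T = 3.76 − 1.02X.
Kp = p_Q^2 / (p_M^2 p_R) with p_i = (n_i/n_T)·P.
At X = 0.255: the mole-fraction product g(X) = Π y_i^ν_i = 0.2829. Since Kp = g(X)·P^{-1}, P = (g/Kp)^(1/1) = (0.2829/0.00295)^(1/1) = 95.9 kPa.

P = 95.9 kPa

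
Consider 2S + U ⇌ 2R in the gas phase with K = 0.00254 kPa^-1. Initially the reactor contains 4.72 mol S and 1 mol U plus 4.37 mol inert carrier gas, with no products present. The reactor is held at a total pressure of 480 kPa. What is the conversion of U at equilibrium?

X = 0.482

Take 1 mol U as basis and let X be its fractional conversion, so ξ = X.
At extent ξ: n_S = 4.72 − 2X; n_U = 1 − X; n_R = 2X; n_I = 4.37 (inert).
n_T = Σnᵢ = 10.1 − X.
y_i = n_i/n_T, p_i = y_i·P. K = p_R^2 / (p_S^2 p_U).
Setting this equal to 0.00254 kPa^-1 and taking the physical root (0 < X < 1) gives X = 0.482.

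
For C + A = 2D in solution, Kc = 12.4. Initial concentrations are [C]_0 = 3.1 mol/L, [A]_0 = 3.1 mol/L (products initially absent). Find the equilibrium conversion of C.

Let X = conversion of C; extent ξ = 3.1·X mol/L.
Concentrations: [C] = 3.1 − 3.1X; [A] = 3.1 − 3.1X; [D] = 6.2X.
Kc = [D]^2 / ([C] [A]).
This equals 12.4 at X = 0.638 (the root in 0 < X < 1).

X = 0.638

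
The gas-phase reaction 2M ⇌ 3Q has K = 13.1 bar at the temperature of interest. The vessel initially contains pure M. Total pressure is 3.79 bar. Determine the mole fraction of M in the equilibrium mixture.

y_M = 0.309

Take 1 mol M as basis and let X be its fractional conversion, so ξ = 0.5X.
At extent ξ: n_M = 1 − X; n_Q = 1.5X.
Total moles n_T = 1 + 0.5X.
y_i = n_i/n_T, p_i = y_i·P. K = p_Q^3 / (p_M^2).
Equating to 13.1 bar and solving on 0 < X < 1: X = 0.599.
Then n_M = 0.401, n_T = 1.3, so y_M = 0.309.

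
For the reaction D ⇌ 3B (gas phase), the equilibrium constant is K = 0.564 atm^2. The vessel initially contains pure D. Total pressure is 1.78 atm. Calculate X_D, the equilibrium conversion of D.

X = 0.220

Basis: 1 mol D initially; let X = conversion of D. Extent ξ = X.
Species balance: n_D = 1 − X; n_B = 3X.
Total moles n_T = 1 + 2X.
y_i = n_i/n_T, p_i = y_i·P. K = p_B^3 / (p_D).
Substituting and setting equal to 0.564 atm^2 gives a polynomial in X; the root in (0,1) is X = 0.220.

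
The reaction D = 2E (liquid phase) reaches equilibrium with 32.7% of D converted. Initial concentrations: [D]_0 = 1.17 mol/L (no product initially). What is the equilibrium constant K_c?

K_c = 0.744 mol/L

Let X = conversion of D.
Concentrations: [D] = 1.17 − 1.17X; [E] = 2.34X.
At X = 0.327: [D] = 0.787, [E] = 0.765.
K_c = [E]^2 / ([D]) = 0.744 mol/L.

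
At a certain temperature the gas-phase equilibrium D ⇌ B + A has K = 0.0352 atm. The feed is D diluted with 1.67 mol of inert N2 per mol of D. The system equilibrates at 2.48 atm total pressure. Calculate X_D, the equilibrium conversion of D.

X = 0.182

Let X = conversion of D (basis 1 mol D); extent of reaction ξ = X.
Mole table: n_D = 1 − X; n_B = X; n_A = X; n_I = 1.67 (inert).
n_T = Σnᵢ = 2.67 + X.
y_i = n_i/n_T, p_i = y_i·P. K = p_B p_A / (p_D).
Setting this equal to 0.0352 atm and taking the physical root (0 < X < 1) gives X = 0.182.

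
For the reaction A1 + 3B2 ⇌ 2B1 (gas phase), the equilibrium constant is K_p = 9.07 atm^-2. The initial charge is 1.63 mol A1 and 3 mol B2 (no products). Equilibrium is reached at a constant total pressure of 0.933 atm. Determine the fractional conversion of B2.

Basis: 3 mol B2 initially; let X = conversion of B2. Extent ξ = X.
At extent ξ: n_A1 = 1.63 − X; n_B2 = 3 − 3X; n_B1 = 2X.
Total moles n_T = 4.63 − 2X.
With p_i = (n_i/n_T)P, K_p = p_B1^2 / (p_A1 p_B2^3).
This yields a degree-4 equation in X; solving on (0,1), X = 0.582.

X = 0.582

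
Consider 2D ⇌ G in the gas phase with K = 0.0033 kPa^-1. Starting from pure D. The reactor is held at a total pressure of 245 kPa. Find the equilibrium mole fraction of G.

y_G = 0.346

Basis: 1 mol D initially; let X = conversion of D. Extent ξ = 0.5X.
Moles: n_D = 1 − X; n_G = 0.5X.
n_T = Σnᵢ = 1 − 0.5X.
Mole fractions y_i = n_i/n_T; K = p_G / (p_D^2) with p_i = y_i·P.
Setting this equal to 0.0033 kPa^-1 and taking the physical root (0 < X < 1) gives X = 0.514.
Then n_G = 0.257, n_T = 0.743, so y_G = 0.346.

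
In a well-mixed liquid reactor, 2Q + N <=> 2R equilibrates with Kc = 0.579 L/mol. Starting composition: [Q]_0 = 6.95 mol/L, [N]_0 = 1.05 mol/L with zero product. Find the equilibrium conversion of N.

X = 0.821

Let X = conversion of N; extent ξ = 1.05·X mol/L.
Concentrations: [Q] = 6.95 − 2.1X; [N] = 1.05 − 1.05X; [R] = 2.1X.
Kc = [R]^2 / ([Q]^2 [N]).
Solving Kc = 0.579 for X ∈ (0,1): X = 0.821.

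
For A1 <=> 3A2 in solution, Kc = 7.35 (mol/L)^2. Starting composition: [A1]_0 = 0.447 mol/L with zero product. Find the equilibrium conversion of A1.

X = 0.723

Let X = conversion of A1; extent ξ = 0.447·X mol/L.
Concentrations: [A1] = 0.447 − 0.447X; [A2] = 1.34X.
Kc = [A2]^3 / ([A1]).
Setting equal to 7.35 and solving for X on (0,1) gives X = 0.723.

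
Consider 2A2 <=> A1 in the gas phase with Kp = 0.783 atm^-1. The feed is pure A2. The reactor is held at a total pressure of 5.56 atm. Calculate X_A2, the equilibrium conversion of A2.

Basis: 1 mol A2 initially; let X = conversion of A2. Extent ξ = 0.5X.
Mole table: n_A2 = 1 − X; n_A1 = 0.5X.
Summing: n_T = 1 − 0.5X.
With p_i = (n_i/n_T)P, Kp = p_A1 / (p_A2^2).
Setting this equal to 0.783 atm^-1 and taking the physical root (0 < X < 1) gives X = 0.767.

X = 0.767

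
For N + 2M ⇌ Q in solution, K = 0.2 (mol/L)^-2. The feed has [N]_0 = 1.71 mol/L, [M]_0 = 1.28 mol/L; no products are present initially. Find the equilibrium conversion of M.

X = 0.337

Let X = conversion of M; extent ξ = 1.28X/2 mol/L.
Concentrations: [N] = 1.71 − 0.64X; [M] = 1.28 − 1.28X; [Q] = 0.64X.
K = [Q] / ([N] [M]^2).
Setting equal to 0.2 and solving for X on (0,1) gives X = 0.337.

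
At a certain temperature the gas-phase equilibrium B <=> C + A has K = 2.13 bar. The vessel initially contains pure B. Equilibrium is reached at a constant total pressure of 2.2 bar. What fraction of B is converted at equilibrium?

Basis: 1 mol B initially; let X = conversion of B. Extent ξ = X.
At extent ξ: n_B = 1 − X; n_C = X; n_A = X.
Summing: n_T = 1 + X.
With p_i = (n_i/n_T)P, K = p_C p_A / (p_B).
Substituting and setting equal to 2.13 bar gives a polynomial in X; the root in (0,1) is X = 0.701.

X = 0.701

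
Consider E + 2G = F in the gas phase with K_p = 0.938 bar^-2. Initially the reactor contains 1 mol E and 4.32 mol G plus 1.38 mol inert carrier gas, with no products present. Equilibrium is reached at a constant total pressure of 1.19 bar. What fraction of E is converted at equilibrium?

Basis: 1 mol E initially; let X = conversion of E. Extent ξ = X.
Mole table: n_E = 1 − X; n_G = 4.32 − 2X; n_F = X; n_I = 1.38 (inert).
Summing: n_T = 6.7 − 2X.
With p_i = (n_i/n_T)P, K_p = p_F / (p_E p_G^2).
This yields a degree-3 equation in X; solving on (0,1), X = 0.328.

X = 0.328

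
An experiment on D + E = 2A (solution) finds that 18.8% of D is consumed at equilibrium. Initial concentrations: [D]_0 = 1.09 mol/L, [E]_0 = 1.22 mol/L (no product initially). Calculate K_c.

Let X = conversion of D.
Concentrations: [D] = 1.09 − 1.09X; [E] = 1.22 − 1.09X; [A] = 2.18X.
At X = 0.188: [D] = 0.885, [E] = 1.02, [A] = 0.41.
K_c = [A]^2 / ([D] [E]) = 0.187.

K_c = 0.187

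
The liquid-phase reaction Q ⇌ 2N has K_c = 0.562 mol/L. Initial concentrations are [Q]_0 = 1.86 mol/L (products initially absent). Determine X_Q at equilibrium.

X = 0.240

Let X = conversion of Q; extent ξ = 1.86·X mol/L.
Concentrations: [Q] = 1.86 − 1.86X; [N] = 3.72X.
K_c = [N]^2 / ([Q]).
Setting equal to 0.562 and solving for X on (0,1) gives X = 0.240.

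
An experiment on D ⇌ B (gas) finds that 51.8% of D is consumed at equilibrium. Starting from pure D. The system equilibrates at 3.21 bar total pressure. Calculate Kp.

Kp = 1.07

Take 1 mol D as basis and let X be its fractional conversion, so ξ = X.
At extent ξ: n_D = 1 − X; n_B = X.
n_T stays at 1 (no change in mole number).
At X = 0.518: n_D = 0.482, n_B = 0.518, n_T = 1.
p_i = (n_i/n_T)·P. Kp = p_B / (p_D) = 1.07.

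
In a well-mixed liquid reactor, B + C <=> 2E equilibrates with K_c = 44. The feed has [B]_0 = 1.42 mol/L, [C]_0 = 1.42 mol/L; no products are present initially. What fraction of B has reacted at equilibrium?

Let X = conversion of B; extent ξ = 1.42·X mol/L.
Concentrations: [B] = 1.42 − 1.42X; [C] = 1.42 − 1.42X; [E] = 2.84X.
K_c = [E]^2 / ([B] [C]).
Solving K_c = 44 for X ∈ (0,1): X = 0.768.

X = 0.768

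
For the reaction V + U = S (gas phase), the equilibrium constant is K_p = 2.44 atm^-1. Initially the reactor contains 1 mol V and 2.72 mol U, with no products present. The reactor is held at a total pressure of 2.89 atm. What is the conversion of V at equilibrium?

X = 0.822

Let X = conversion of V (basis 1 mol V); extent of reaction ξ = X.
Mole table: n_V = 1 − X; n_U = 2.72 − X; n_S = X.
n_T = Σnᵢ = 3.72 − X.
y_i = n_i/n_T, p_i = y_i·P. K_p = p_S / (p_V p_U).
This yields a degree-2 equation in X; solving on (0,1), X = 0.822.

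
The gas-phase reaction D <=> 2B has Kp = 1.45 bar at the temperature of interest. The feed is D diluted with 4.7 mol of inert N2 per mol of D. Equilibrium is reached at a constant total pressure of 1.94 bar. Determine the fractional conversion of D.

X = 0.647

Let X = conversion of D (basis 1 mol D); extent of reaction ξ = X.
Moles: n_D = 1 − X; n_B = 2X; n_I = 4.7 (inert).
Summing: n_T = 5.7 + X.
y_i = n_i/n_T, p_i = y_i·P. Kp = p_B^2 / (p_D).
Substituting and setting equal to 1.45 bar gives a polynomial in X; the root in (0,1) is X = 0.647.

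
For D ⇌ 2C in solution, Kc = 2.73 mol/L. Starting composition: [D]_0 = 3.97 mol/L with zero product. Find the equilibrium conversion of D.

X = 0.337

Let X = conversion of D; extent ξ = 3.97·X mol/L.
Concentrations: [D] = 3.97 − 3.97X; [C] = 7.94X.
Kc = [C]^2 / ([D]).
Setting equal to 2.73 and solving for X on (0,1) gives X = 0.337.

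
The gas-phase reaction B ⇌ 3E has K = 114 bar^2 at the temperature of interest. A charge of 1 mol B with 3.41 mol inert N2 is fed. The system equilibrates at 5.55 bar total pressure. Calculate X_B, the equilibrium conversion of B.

X = 0.872

Basis: 1 mol B initially; let X = conversion of B. Extent ξ = X.
Moles: n_B = 1 − X; n_E = 3X; n_I = 3.41 (inert).
Summing: n_T = 4.41 + 2X.
Mole fractions y_i = n_i/n_T; K = p_E^3 / (p_B) with p_i = y_i·P.
Substituting and setting equal to 114 bar^2 gives a polynomial in X; the root in (0,1) is X = 0.872.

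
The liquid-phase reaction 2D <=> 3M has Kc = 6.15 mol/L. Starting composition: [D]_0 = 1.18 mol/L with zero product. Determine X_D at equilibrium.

Let X = conversion of D; extent ξ = 1.18X/2 mol/L.
Concentrations: [D] = 1.18 − 1.18X; [M] = 1.77X.
Kc = [M]^3 / ([D]^2).
Setting equal to 6.15 and solving for X on (0,1) gives X = 0.613.

X = 0.613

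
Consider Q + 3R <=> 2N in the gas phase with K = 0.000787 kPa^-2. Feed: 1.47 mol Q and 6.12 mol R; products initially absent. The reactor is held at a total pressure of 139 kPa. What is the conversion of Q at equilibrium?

X = 0.738

Let X = conversion of Q (basis 1.47 mol Q); extent of reaction ξ = 1.47X.
At extent ξ: n_Q = 1.47 − 1.47X; n_R = 6.12 − 4.41X; n_N = 2.94X.
Total moles n_T = 7.59 − 2.94X.
Mole fractions y_i = n_i/n_T; K = p_N^2 / (p_Q p_R^3) with p_i = y_i·P.
Setting this equal to 0.000787 kPa^-2 and taking the physical root (0 < X < 1) gives X = 0.738.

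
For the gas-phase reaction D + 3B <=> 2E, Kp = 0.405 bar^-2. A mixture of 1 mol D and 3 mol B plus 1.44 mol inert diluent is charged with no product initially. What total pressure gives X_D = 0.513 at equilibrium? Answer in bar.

Take 1 mol D as basis and let X be its fractional conversion, so ξ = X.
Species balance: n_D = 1 − X; n_B = 3 − 3X; n_E = 2X; n_I = 1.44 (inert).
Summing: n_T = 5.44 − 2X.
Kp = p_E^2 / (p_D p_B^3) with p_i = (n_i/n_T)·P.
At X = 0.513: the mole-fraction product g(X) = Π y_i^ν_i = 13.5. Since Kp = g(X)·P^{-2}, P = (g/Kp)^(1/2) = (13.5/0.405)^(1/2) = 5.77 bar.

P = 5.77 bar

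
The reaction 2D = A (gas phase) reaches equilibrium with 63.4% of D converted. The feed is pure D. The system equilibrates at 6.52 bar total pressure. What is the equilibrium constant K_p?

K_p = 0.248 bar^-1

Let X = conversion of D (basis 1 mol D); extent of reaction ξ = 0.5X.
At extent ξ: n_D = 1 − X; n_A = 0.5X.
Total moles n_T = 1 − 0.5X.
At X = 0.634: n_D = 0.366, n_A = 0.317, n_T = 0.683.
p_i = (n_i/n_T)·P. K_p = p_A / (p_D^2) = 0.248 bar^-1.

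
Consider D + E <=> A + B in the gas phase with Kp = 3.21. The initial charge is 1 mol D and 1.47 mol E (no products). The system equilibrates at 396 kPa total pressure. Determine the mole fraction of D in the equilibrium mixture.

y_D = 0.100

Take 1 mol D as basis and let X be its fractional conversion, so ξ = X.
Moles: n_D = 1 − X; n_E = 1.47 − X; n_A = X; n_B = X.
Since Δν = 0, n_T = 2.47 throughout.
With p_i = (n_i/n_T)P, Kp = p_A p_B / (p_D p_E).
Setting this equal to 3.21 and taking the physical root (0 < X < 1) gives X = 0.753.
Then n_D = 0.247, n_T = 2.47, so y_D = 0.100.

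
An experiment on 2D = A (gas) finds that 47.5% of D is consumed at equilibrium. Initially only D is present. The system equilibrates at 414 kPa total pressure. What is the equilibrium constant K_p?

K_p = 0.00159 kPa^-1

Basis: 1 mol D initially; let X = conversion of D. Extent ξ = 0.5X.
At extent ξ: n_D = 1 − X; n_A = 0.5X.
Total moles n_T = 1 − 0.5X.
At X = 0.475: n_D = 0.525, n_A = 0.237, n_T = 0.762.
p_i = (n_i/n_T)·P. K_p = p_A / (p_D^2) = 0.00159 kPa^-1.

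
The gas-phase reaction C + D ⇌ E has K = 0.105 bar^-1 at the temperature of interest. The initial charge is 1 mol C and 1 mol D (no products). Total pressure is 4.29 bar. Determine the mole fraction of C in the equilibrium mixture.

y_C = 0.454

Take 1 mol C as basis and let X be its fractional conversion, so ξ = X.
Moles: n_C = 1 − X; n_D = 1 − X; n_E = X.
n_T = Σnᵢ = 2 − X.
With p_i = (n_i/n_T)P, K = p_E / (p_C p_D).
Equating to 0.105 bar^-1 and solving on 0 < X < 1: X = 0.170.
Then n_C = 0.83, n_T = 1.83, so y_C = 0.454.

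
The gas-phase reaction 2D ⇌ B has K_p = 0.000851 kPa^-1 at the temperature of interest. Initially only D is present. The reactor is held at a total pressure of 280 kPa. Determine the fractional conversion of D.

Let X = conversion of D (basis 1 mol D); extent of reaction ξ = 0.5X.
At extent ξ: n_D = 1 − X; n_B = 0.5X.
n_T = Σnᵢ = 1 − 0.5X.
Mole fractions y_i = n_i/n_T; K_p = p_B / (p_D^2) with p_i = y_i·P.
Substituting and setting equal to 0.000851 kPa^-1 gives a polynomial in X; the root in (0,1) is X = 0.284.

X = 0.284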